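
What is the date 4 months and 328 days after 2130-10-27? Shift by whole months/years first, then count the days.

Advancing 4 months and 328 days from October 27, 2130: first the month/year part, then the days.
month 10 + 4 = 14, which is month 2 of year 2131 → February 2131.
Day 27 is valid in February, giving February 27, 2131.
Now add 328 days from February 27, 2131.
February has 28 days, so 28 − 27 = 1 day remains after February 27, 2131; 328 − 1 = 327 left.
March 2131 has 31 days: 327 − 31 = 296 left.
April 2131 has 30 days: 296 − 30 = 266 left.
May 2131 has 31 days: 266 − 31 = 235 left.
June 2131 has 30 days: 235 − 30 = 205 left.
July 2131 has 31 days: 205 − 31 = 174 left.
August 2131 has 31 days: 174 − 31 = 143 left.
September 2131 has 30 days: 143 − 30 = 113 left.
October 2131 has 31 days: 113 − 31 = 82 left.
November 2131 has 30 days: 82 − 30 = 52 left.
December 2131 has 31 days: 52 − 31 = 21 left.
21 days into January 2132 → January 21, 2132.

January 21, 2132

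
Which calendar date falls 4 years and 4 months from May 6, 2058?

Counting forward 4 years and 4 months from May 6, 2058.
+4 years → 2062; month 5 + 4 = 9 → September 2062.
Day 6 is valid in September, giving September 6, 2062.

September 6, 2062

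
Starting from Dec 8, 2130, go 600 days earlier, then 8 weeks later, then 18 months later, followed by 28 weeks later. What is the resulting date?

Counting back 600 days from December 8, 2130:
Going back 8 days from December 8, 2130 reaches the end of the previous month; 600 − 8 = 592 left.
November 2130 has 30 days: 592 − 30 = 562 left.
October 2130 has 31 days: 562 − 31 = 531 left.
September 2130 has 30 days: 531 − 30 = 501 left.
August 2130 has 31 days: 501 − 31 = 470 left.
July 2130 has 31 days: 470 − 31 = 439 left.
June 2130 has 30 days: 439 − 30 = 409 left.
May 2130 has 31 days: 409 − 31 = 378 left.
April 2130 has 30 days: 378 − 30 = 348 left.
March 2130 has 31 days: 348 − 31 = 317 left.
February 2130 has 28 days (2130 is not a leap year): 317 − 28 = 289 left.
January 2130 has 31 days: 289 − 31 = 258 left.
December 2129 has 31 days: 258 − 31 = 227 left.
November 2129 has 30 days: 227 − 30 = 197 left.
October 2129 has 31 days: 197 − 31 = 166 left.
September 2129 has 30 days: 166 − 30 = 136 left.
August 2129 has 31 days: 136 − 31 = 105 left.
July 2129 has 31 days: 105 − 31 = 74 left.
June 2129 has 30 days: 74 − 30 = 44 left.
May 2129 has 31 days: 44 − 31 = 13 left.
April 2129 has 30 days; 30 − 13 = 17 → April 17, 2129.
Counting forward 8 weeks (= 56 days) from April 17, 2129:
April has 30 days, so 30 − 17 = 13 days remain after April 17, 2129; 56 − 13 = 43 left.
May 2129 has 31 days: 43 − 31 = 12 left.
12 days into June 2129 → June 12, 2129.
Advancing 18 months from June 12, 2129:
month 6 + 18 = 24, which is month 12 of year 2130 → December 2130.
Day 12 is valid in December, giving December 12, 2130.
Counting forward 28 weeks (= 196 days) from December 12, 2130:
December has 31 days, so 31 − 12 = 19 days remain after December 12, 2130; 196 − 19 = 177 left.
January 2131 has 31 days: 177 − 31 = 146 left.
February 2131 has 28 days (2131 is not a leap year): 146 − 28 = 118 left.
March 2131 has 31 days: 118 − 31 = 87 left.
April 2131 has 30 days: 87 − 30 = 57 left.
May 2131 has 31 days: 57 − 31 = 26 left.
26 days into June 2131 → June 26, 2131.

June 26, 2131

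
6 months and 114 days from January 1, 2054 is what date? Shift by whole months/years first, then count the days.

Counting forward 6 months and 114 days from January 1, 2054: first the month/year part, then the days.
month 1 + 6 = 7 → July 2054.
Day 1 is valid in July, giving July 1, 2054.
Now add 114 days from July 1, 2054.
July has 31 days, so 31 − 1 = 30 days remain after July 1, 2054; 114 − 30 = 84 left.
August 2054 has 31 days: 84 − 31 = 53 left.
September 2054 has 30 days: 53 − 30 = 23 left.
23 days into October 2054 → October 23, 2054.

October 23, 2054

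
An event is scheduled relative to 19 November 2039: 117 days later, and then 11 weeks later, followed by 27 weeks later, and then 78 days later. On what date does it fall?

Advancing 117 days from November 19, 2039:
November has 30 days, so 30 − 19 = 11 days remain after November 19, 2039; 117 − 11 = 106 left.
December 2039 has 31 days: 106 − 31 = 75 left.
January 2040 has 31 days: 75 − 31 = 44 left.
February 2040 has 29 days (2040 is a leap year): 44 − 29 = 15 left.
15 days into March 2040 → March 15, 2040.
Advancing 11 weeks (= 77 days) from March 15, 2040:
March has 31 days, so 31 − 15 = 16 days remain after March 15, 2040; 77 − 16 = 61 left.
April 2040 has 30 days: 61 − 30 = 31 left.
31 days into May 2040 → May 31, 2040.
Advancing 27 weeks (= 189 days) from May 31, 2040:
May has 31 days, so 31 − 31 = 0 days remain after May 31, 2040; 189 − 0 = 189 left.
June 2040 has 30 days: 189 − 30 = 159 left.
July 2040 has 31 days: 159 − 31 = 128 left.
August 2040 has 31 days: 128 − 31 = 97 left.
September 2040 has 30 days: 97 − 30 = 67 left.
October 2040 has 31 days: 67 − 31 = 36 left.
November 2040 has 30 days: 36 − 30 = 6 left.
6 days into December 2040 → December 6, 2040.
Advancing 78 days from December 6, 2040:
December has 31 days, so 31 − 6 = 25 days remain after December 6, 2040; 78 − 25 = 53 left.
January 2041 has 31 days: 53 − 31 = 22 left.
22 days into February 2041 → February 22, 2041.

February 22, 2041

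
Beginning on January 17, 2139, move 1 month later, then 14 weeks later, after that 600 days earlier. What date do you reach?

October 3, 2137

Advancing 1 month from January 17, 2139:
month 1 + 1 = 2 → February 2139.
Day 17 is valid in February, giving February 17, 2139.
Counting forward 14 weeks (= 98 days) from February 17, 2139:
February has 28 days, so 28 − 17 = 11 days remain after February 17, 2139; 98 − 11 = 87 left.
March 2139 has 31 days: 87 − 31 = 56 left.
April 2139 has 30 days: 56 − 30 = 26 left.
26 days into May 2139 → May 26, 2139.
Subtracting 600 days from May 26, 2139:
Going back 26 days from May 26, 2139 reaches the end of the previous month; 600 − 26 = 574 left.
April 2139 has 30 days: 574 − 30 = 544 left.
March 2139 has 31 days: 544 − 31 = 513 left.
February 2139 has 28 days (2139 is not a leap year): 513 − 28 = 485 left.
January 2139 has 31 days: 485 − 31 = 454 left.
December 2138 has 31 days: 454 − 31 = 423 left.
November 2138 has 30 days: 423 − 30 = 393 left.
October 2138 has 31 days: 393 − 31 = 362 left.
September 2138 has 30 days: 362 − 30 = 332 left.
August 2138 has 31 days: 332 − 31 = 301 left.
July 2138 has 31 days: 301 − 31 = 270 left.
June 2138 has 30 days: 270 − 30 = 240 left.
May 2138 has 31 days: 240 − 31 = 209 left.
April 2138 has 30 days: 209 − 30 = 179 left.
March 2138 has 31 days: 179 − 31 = 148 left.
February 2138 has 28 days (2138 is not a leap year): 148 − 28 = 120 left.
January 2138 has 31 days: 120 − 31 = 89 left.
December 2137 has 31 days: 89 − 31 = 58 left.
November 2137 has 30 days: 58 − 30 = 28 left.
October 2137 has 31 days; 31 − 28 = 3 → October 3, 2137.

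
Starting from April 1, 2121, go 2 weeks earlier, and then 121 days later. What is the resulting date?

Subtracting 2 weeks (= 14 days) from April 1, 2121:
Going back 1 day from April 1, 2121 reaches the end of the previous month; 14 − 1 = 13 left.
March 2121 has 31 days; 31 − 13 = 18 → March 18, 2121.
Adding 121 days from March 18, 2121:
March has 31 days, so 31 − 18 = 13 days remain after March 18, 2121; 121 − 13 = 108 left.
April 2121 has 30 days: 108 − 30 = 78 left.
May 2121 has 31 days: 78 − 31 = 47 left.
June 2121 has 30 days: 47 − 30 = 17 left.
17 days into July 2121 → July 17, 2121.

July 17, 2121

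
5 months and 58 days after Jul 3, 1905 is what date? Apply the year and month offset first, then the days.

January 30, 1906

Advancing 5 months and 58 days from July 3, 1905: first the month/year part, then the days.
month 7 + 5 = 12 → December 1905.
Day 3 is valid in December, giving December 3, 1905.
Now add 58 days from December 3, 1905.
December has 31 days, so 31 − 3 = 28 days remain after December 3, 1905; 58 − 28 = 30 left.
30 days into January 1906 → January 30, 1906.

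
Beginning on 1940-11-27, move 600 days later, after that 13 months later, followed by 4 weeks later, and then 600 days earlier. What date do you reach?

Counting forward 600 days from November 27, 1940:
November has 30 days, so 30 − 27 = 3 days remain after November 27, 1940; 600 − 3 = 597 left.
December 1940 has 31 days: 597 − 31 = 566 left.
January 1941 has 31 days: 566 − 31 = 535 left.
February 1941 has 28 days (1941 is not a leap year): 535 − 28 = 507 left.
March 1941 has 31 days: 507 − 31 = 476 left.
April 1941 has 30 days: 476 − 30 = 446 left.
May 1941 has 31 days: 446 − 31 = 415 left.
June 1941 has 30 days: 415 − 30 = 385 left.
July 1941 has 31 days: 385 − 31 = 354 left.
August 1941 has 31 days: 354 − 31 = 323 left.
September 1941 has 30 days: 323 − 30 = 293 left.
October 1941 has 31 days: 293 − 31 = 262 left.
November 1941 has 30 days: 262 − 30 = 232 left.
December 1941 has 31 days: 232 − 31 = 201 left.
January 1942 has 31 days: 201 − 31 = 170 left.
February 1942 has 28 days (1942 is not a leap year): 170 − 28 = 142 left.
March 1942 has 31 days: 142 − 31 = 111 left.
April 1942 has 30 days: 111 − 30 = 81 left.
May 1942 has 31 days: 81 − 31 = 50 left.
June 1942 has 30 days: 50 − 30 = 20 left.
20 days into July 1942 → July 20, 1942.
Advancing 13 months from July 20, 1942:
month 7 + 13 = 20, which is month 8 of year 1943 → August 1943.
Day 20 is valid in August, giving August 20, 1943.
Adding 4 weeks (= 28 days) from August 20, 1943:
August has 31 days, so 31 − 20 = 11 days remain after August 20, 1943; 28 − 11 = 17 left.
17 days into September 1943 → September 17, 1943.
Counting back 600 days from September 17, 1943:
Going back 17 days from September 17, 1943 reaches the end of the previous month; 600 − 17 = 583 left.
August 1943 has 31 days: 583 − 31 = 552 left.
July 1943 has 31 days: 552 − 31 = 521 left.
June 1943 has 30 days: 521 − 30 = 491 left.
May 1943 has 31 days: 491 − 31 = 460 left.
April 1943 has 30 days: 460 − 30 = 430 left.
March 1943 has 31 days: 430 − 31 = 399 left.
February 1943 has 28 days (1943 is not a leap year): 399 − 28 = 371 left.
January 1943 has 31 days: 371 − 31 = 340 left.
December 1942 has 31 days: 340 − 31 = 309 left.
November 1942 has 30 days: 309 − 30 = 279 left.
October 1942 has 31 days: 279 − 31 = 248 left.
September 1942 has 30 days: 248 − 30 = 218 left.
August 1942 has 31 days: 218 − 31 = 187 left.
July 1942 has 31 days: 187 − 31 = 156 left.
June 1942 has 30 days: 156 − 30 = 126 left.
May 1942 has 31 days: 126 − 31 = 95 left.
April 1942 has 30 days: 95 − 30 = 65 left.
March 1942 has 31 days: 65 − 31 = 34 left.
February 1942 has 28 days (1942 is not a leap year): 34 − 28 = 6 left.
January 1942 has 31 days; 31 − 6 = 25 → January 25, 1942.

January 25, 1942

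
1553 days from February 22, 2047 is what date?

Counting forward 1553 days from February 22, 2047.
February has 28 days, so 28 − 22 = 6 days remain after February 22, 2047; 1553 − 6 = 1547 left.
March 2047 has 31 days: 1547 − 31 = 1516 left.
April 2047 has 30 days: 1516 − 30 = 1486 left.
May 2047 has 31 days: 1486 − 31 = 1455 left.
June 2047 has 30 days: 1455 − 30 = 1425 left.
July 2047 has 31 days: 1425 − 31 = 1394 left.
August 2047 has 31 days: 1394 − 31 = 1363 left.
September 2047 has 30 days: 1363 − 30 = 1333 left.
October 2047 has 31 days: 1333 − 31 = 1302 left.
November 2047 has 30 days: 1302 − 30 = 1272 left.
December 2047 has 31 days: 1272 − 31 = 1241 left.
January 2048 has 31 days: 1241 − 31 = 1210 left.
February 2048 has 29 days (2048 is a leap year): 1210 − 29 = 1181 left.
March 2048 has 31 days: 1181 − 31 = 1150 left.
April 2048 has 30 days: 1150 − 30 = 1120 left.
May 2048 has 31 days: 1120 − 31 = 1089 left.
June 2048 has 30 days: 1089 − 30 = 1059 left.
July 2048 has 31 days: 1059 − 31 = 1028 left.
August 2048 has 31 days: 1028 − 31 = 997 left.
September 2048 has 30 days: 997 − 30 = 967 left.
October 2048 has 31 days: 967 − 31 = 936 left.
November 2048 has 30 days: 936 − 30 = 906 left.
December 2048 has 31 days: 906 − 31 = 875 left.
January 2049 has 31 days: 875 − 31 = 844 left.
February 2049 has 28 days (2049 is not a leap year): 844 − 28 = 816 left.
March 2049 has 31 days: 816 − 31 = 785 left.
April 2049 has 30 days: 785 − 30 = 755 left.
May 2049 has 31 days: 755 − 31 = 724 left.
June 2049 has 30 days: 724 − 30 = 694 left.
July 2049 has 31 days: 694 − 31 = 663 left.
August 2049 has 31 days: 663 − 31 = 632 left.
September 2049 has 30 days: 632 − 30 = 602 left.
October 2049 has 31 days: 602 − 31 = 571 left.
November 2049 has 30 days: 571 − 30 = 541 left.
December 2049 has 31 days: 541 − 31 = 510 left.
January 2050 has 31 days: 510 − 31 = 479 left.
February 2050 has 28 days (2050 is not a leap year): 479 − 28 = 451 left.
March 2050 has 31 days: 451 − 31 = 420 left.
April 2050 has 30 days: 420 − 30 = 390 left.
May 2050 has 31 days: 390 − 31 = 359 left.
June 2050 has 30 days: 359 − 30 = 329 left.
July 2050 has 31 days: 329 − 31 = 298 left.
August 2050 has 31 days: 298 − 31 = 267 left.
September 2050 has 30 days: 267 − 30 = 237 left.
October 2050 has 31 days: 237 − 31 = 206 left.
November 2050 has 30 days: 206 − 30 = 176 left.
December 2050 has 31 days: 176 − 31 = 145 left.
January 2051 has 31 days: 145 − 31 = 114 left.
February 2051 has 28 days (2051 is not a leap year): 114 − 28 = 86 left.
March 2051 has 31 days: 86 − 31 = 55 left.
April 2051 has 30 days: 55 − 30 = 25 left.
25 days into May 2051 → May 25, 2051.

May 25, 2051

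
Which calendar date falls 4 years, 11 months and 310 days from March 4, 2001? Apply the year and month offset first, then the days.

Counting forward 4 years, 11 months and 310 days from March 4, 2001: first the month/year part, then the days.
+4 years → 2005; month 3 + 11 = 14, which is month 2 of year 2006 → February 2006.
Day 4 is valid in February, giving February 4, 2006.
Now add 310 days from February 4, 2006.
February has 28 days, so 28 − 4 = 24 days remain after February 4, 2006; 310 − 24 = 286 left.
March 2006 has 31 days: 286 − 31 = 255 left.
April 2006 has 30 days: 255 − 30 = 225 left.
May 2006 has 31 days: 225 − 31 = 194 left.
June 2006 has 30 days: 194 − 30 = 164 left.
July 2006 has 31 days: 164 − 31 = 133 left.
August 2006 has 31 days: 133 − 31 = 102 left.
September 2006 has 30 days: 102 − 30 = 72 left.
October 2006 has 31 days: 72 − 31 = 41 left.
November 2006 has 30 days: 41 − 30 = 11 left.
11 days into December 2006 → December 11, 2006.

December 11, 2006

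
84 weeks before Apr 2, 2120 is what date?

August 23, 2118

Subtracting 84 weeks = 588 days from April 2, 2120.
Going back 2 days from April 2, 2120 reaches the end of the previous month; 588 − 2 = 586 left.
March 2120 has 31 days: 586 − 31 = 555 left.
February 2120 has 29 days (2120 is a leap year): 555 − 29 = 526 left.
January 2120 has 31 days: 526 − 31 = 495 left.
December 2119 has 31 days: 495 − 31 = 464 left.
November 2119 has 30 days: 464 − 30 = 434 left.
October 2119 has 31 days: 434 − 31 = 403 left.
September 2119 has 30 days: 403 − 30 = 373 left.
August 2119 has 31 days: 373 − 31 = 342 left.
July 2119 has 31 days: 342 − 31 = 311 left.
June 2119 has 30 days: 311 − 30 = 281 left.
May 2119 has 31 days: 281 − 31 = 250 left.
April 2119 has 30 days: 250 − 30 = 220 left.
March 2119 has 31 days: 220 − 31 = 189 left.
February 2119 has 28 days (2119 is not a leap year): 189 − 28 = 161 left.
January 2119 has 31 days: 161 − 31 = 130 left.
December 2118 has 31 days: 130 − 31 = 99 left.
November 2118 has 30 days: 99 − 30 = 69 left.
October 2118 has 31 days: 69 − 31 = 38 left.
September 2118 has 30 days: 38 − 30 = 8 left.
August 2118 has 31 days; 31 − 8 = 23 → August 23, 2118.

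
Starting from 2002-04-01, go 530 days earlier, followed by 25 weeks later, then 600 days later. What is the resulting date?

December 2, 2002

Counting back 530 days from April 1, 2002:
Going back 1 day from April 1, 2002 reaches the end of the previous month; 530 − 1 = 529 left.
March 2002 has 31 days: 529 − 31 = 498 left.
February 2002 has 28 days (2002 is not a leap year): 498 − 28 = 470 left.
January 2002 has 31 days: 470 − 31 = 439 left.
December 2001 has 31 days: 439 − 31 = 408 left.
November 2001 has 30 days: 408 − 30 = 378 left.
October 2001 has 31 days: 378 − 31 = 347 left.
September 2001 has 30 days: 347 − 30 = 317 left.
August 2001 has 31 days: 317 − 31 = 286 left.
July 2001 has 31 days: 286 − 31 = 255 left.
June 2001 has 30 days: 255 − 30 = 225 left.
May 2001 has 31 days: 225 − 31 = 194 left.
April 2001 has 30 days: 194 − 30 = 164 left.
March 2001 has 31 days: 164 − 31 = 133 left.
February 2001 has 28 days (2001 is not a leap year): 133 − 28 = 105 left.
January 2001 has 31 days: 105 − 31 = 74 left.
December 2000 has 31 days: 74 − 31 = 43 left.
November 2000 has 30 days: 43 − 30 = 13 left.
October 2000 has 31 days; 31 − 13 = 18 → October 18, 2000.
Adding 25 weeks (= 175 days) from October 18, 2000:
October has 31 days, so 31 − 18 = 13 days remain after October 18, 2000; 175 − 13 = 162 left.
November 2000 has 30 days: 162 − 30 = 132 left.
December 2000 has 31 days: 132 − 31 = 101 left.
January 2001 has 31 days: 101 − 31 = 70 left.
February 2001 has 28 days (2001 is not a leap year): 70 − 28 = 42 left.
March 2001 has 31 days: 42 − 31 = 11 left.
11 days into April 2001 → April 11, 2001.
Adding 600 days from April 11, 2001:
April has 30 days, so 30 − 11 = 19 days remain after April 11, 2001; 600 − 19 = 581 left.
May 2001 has 31 days: 581 − 31 = 550 left.
June 2001 has 30 days: 550 − 30 = 520 left.
July 2001 has 31 days: 520 − 31 = 489 left.
August 2001 has 31 days: 489 − 31 = 458 left.
September 2001 has 30 days: 458 − 30 = 428 left.
October 2001 has 31 days: 428 − 31 = 397 left.
November 2001 has 30 days: 397 − 30 = 367 left.
December 2001 has 31 days: 367 − 31 = 336 left.
January 2002 has 31 days: 336 − 31 = 305 left.
February 2002 has 28 days (2002 is not a leap year): 305 − 28 = 277 left.
March 2002 has 31 days: 277 − 31 = 246 left.
April 2002 has 30 days: 246 − 30 = 216 left.
May 2002 has 31 days: 216 − 31 = 185 left.
June 2002 has 30 days: 185 − 30 = 155 left.
July 2002 has 31 days: 155 − 31 = 124 left.
August 2002 has 31 days: 124 − 31 = 93 left.
September 2002 has 30 days: 93 − 30 = 63 left.
October 2002 has 31 days: 63 − 31 = 32 left.
November 2002 has 30 days: 32 − 30 = 2 left.
2 days into December 2002 → December 2, 2002.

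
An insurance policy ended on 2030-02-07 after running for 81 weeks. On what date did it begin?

Counting back 81 weeks = 567 days from February 7, 2030.
Going back 7 days from February 7, 2030 reaches the end of the previous month; 567 − 7 = 560 left.
January 2030 has 31 days: 560 − 31 = 529 left.
December 2029 has 31 days: 529 − 31 = 498 left.
November 2029 has 30 days: 498 − 30 = 468 left.
October 2029 has 31 days: 468 − 31 = 437 left.
September 2029 has 30 days: 437 − 30 = 407 left.
August 2029 has 31 days: 407 − 31 = 376 left.
July 2029 has 31 days: 376 − 31 = 345 left.
June 2029 has 30 days: 345 − 30 = 315 left.
May 2029 has 31 days: 315 − 31 = 284 left.
April 2029 has 30 days: 284 − 30 = 254 left.
March 2029 has 31 days: 254 − 31 = 223 left.
February 2029 has 28 days (2029 is not a leap year): 223 − 28 = 195 left.
January 2029 has 31 days: 195 − 31 = 164 left.
December 2028 has 31 days: 164 − 31 = 133 left.
November 2028 has 30 days: 133 − 30 = 103 left.
October 2028 has 31 days: 103 − 31 = 72 left.
September 2028 has 30 days: 72 − 30 = 42 left.
August 2028 has 31 days: 42 − 31 = 11 left.
July 2028 has 31 days; 31 − 11 = 20 → July 20, 2028.

July 20, 2028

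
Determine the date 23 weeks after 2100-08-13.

Advancing 23 weeks = 161 days from August 13, 2100.
August has 31 days, so 31 − 13 = 18 days remain after August 13, 2100; 161 − 18 = 143 left.
September 2100 has 30 days: 143 − 30 = 113 left.
October 2100 has 31 days: 113 − 31 = 82 left.
November 2100 has 30 days: 82 − 30 = 52 left.
December 2100 has 31 days: 52 − 31 = 21 left.
21 days into January 2101 → January 21, 2101.

January 21, 2101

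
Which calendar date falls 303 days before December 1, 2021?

February 1, 2021

Counting back 303 days from December 1, 2021.
Going back 1 day from December 1, 2021 reaches the end of the previous month; 303 − 1 = 302 left.
November 2021 has 30 days: 302 − 30 = 272 left.
October 2021 has 31 days: 272 − 31 = 241 left.
September 2021 has 30 days: 241 − 30 = 211 left.
August 2021 has 31 days: 211 − 31 = 180 left.
July 2021 has 31 days: 180 − 31 = 149 left.
June 2021 has 30 days: 149 − 30 = 119 left.
May 2021 has 31 days: 119 − 31 = 88 left.
April 2021 has 30 days: 88 − 30 = 58 left.
March 2021 has 31 days: 58 − 31 = 27 left.
February 2021 has 28 days; 28 − 27 = 1 → February 1, 2021.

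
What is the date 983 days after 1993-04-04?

Adding 983 days from April 4, 1993.
April has 30 days, so 30 − 4 = 26 days remain after April 4, 1993; 983 − 26 = 957 left.
May 1993 has 31 days: 957 − 31 = 926 left.
June 1993 has 30 days: 926 − 30 = 896 left.
July 1993 has 31 days: 896 − 31 = 865 left.
August 1993 has 31 days: 865 − 31 = 834 left.
September 1993 has 30 days: 834 − 30 = 804 left.
October 1993 has 31 days: 804 − 31 = 773 left.
November 1993 has 30 days: 773 − 30 = 743 left.
December 1993 has 31 days: 743 − 31 = 712 left.
January 1994 has 31 days: 712 − 31 = 681 left.
February 1994 has 28 days (1994 is not a leap year): 681 − 28 = 653 left.
March 1994 has 31 days: 653 − 31 = 622 left.
April 1994 has 30 days: 622 − 30 = 592 left.
May 1994 has 31 days: 592 − 31 = 561 left.
June 1994 has 30 days: 561 − 30 = 531 left.
July 1994 has 31 days: 531 − 31 = 500 left.
August 1994 has 31 days: 500 − 31 = 469 left.
September 1994 has 30 days: 469 − 30 = 439 left.
October 1994 has 31 days: 439 − 31 = 408 left.
November 1994 has 30 days: 408 − 30 = 378 left.
December 1994 has 31 days: 378 − 31 = 347 left.
January 1995 has 31 days: 347 − 31 = 316 left.
February 1995 has 28 days (1995 is not a leap year): 316 − 28 = 288 left.
March 1995 has 31 days: 288 − 31 = 257 left.
April 1995 has 30 days: 257 − 30 = 227 left.
May 1995 has 31 days: 227 − 31 = 196 left.
June 1995 has 30 days: 196 − 30 = 166 left.
July 1995 has 31 days: 166 − 31 = 135 left.
August 1995 has 31 days: 135 − 31 = 104 left.
September 1995 has 30 days: 104 − 30 = 74 left.
October 1995 has 31 days: 74 − 31 = 43 left.
November 1995 has 30 days: 43 − 30 = 13 left.
13 days into December 1995 → December 13, 1995.

December 13, 1995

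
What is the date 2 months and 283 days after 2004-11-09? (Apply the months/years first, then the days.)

Adding 2 months and 283 days from November 9, 2004: first the month/year part, then the days.
month 11 + 2 = 13, which is month 1 of year 2005 → January 2005.
Day 9 is valid in January, giving January 9, 2005.
Now add 283 days from January 9, 2005.
January has 31 days, so 31 − 9 = 22 days remain after January 9, 2005; 283 − 22 = 261 left.
February 2005 has 28 days (2005 is not a leap year): 261 − 28 = 233 left.
March 2005 has 31 days: 233 − 31 = 202 left.
April 2005 has 30 days: 202 − 30 = 172 left.
May 2005 has 31 days: 172 − 31 = 141 left.
June 2005 has 30 days: 141 − 30 = 111 left.
July 2005 has 31 days: 111 − 31 = 80 left.
August 2005 has 31 days: 80 − 31 = 49 left.
September 2005 has 30 days: 49 − 30 = 19 left.
19 days into October 2005 → October 19, 2005.

October 19, 2005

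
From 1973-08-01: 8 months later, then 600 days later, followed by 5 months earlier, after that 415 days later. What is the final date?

Adding 8 months from August 1, 1973:
month 8 + 8 = 16, which is month 4 of year 1974 → April 1974.
Day 1 is valid in April, giving April 1, 1974.
Counting forward 600 days from April 1, 1974:
April has 30 days, so 30 − 1 = 29 days remain after April 1, 1974; 600 − 29 = 571 left.
May 1974 has 31 days: 571 − 31 = 540 left.
June 1974 has 30 days: 540 − 30 = 510 left.
July 1974 has 31 days: 510 − 31 = 479 left.
August 1974 has 31 days: 479 − 31 = 448 left.
September 1974 has 30 days: 448 − 30 = 418 left.
October 1974 has 31 days: 418 − 31 = 387 left.
November 1974 has 30 days: 387 − 30 = 357 left.
December 1974 has 31 days: 357 − 31 = 326 left.
January 1975 has 31 days: 326 − 31 = 295 left.
February 1975 has 28 days (1975 is not a leap year): 295 − 28 = 267 left.
March 1975 has 31 days: 267 − 31 = 236 left.
April 1975 has 30 days: 236 − 30 = 206 left.
May 1975 has 31 days: 206 − 31 = 175 left.
June 1975 has 30 days: 175 − 30 = 145 left.
July 1975 has 31 days: 145 − 31 = 114 left.
August 1975 has 31 days: 114 − 31 = 83 left.
September 1975 has 30 days: 83 − 30 = 53 left.
October 1975 has 31 days: 53 − 31 = 22 left.
22 days into November 1975 → November 22, 1975.
Subtracting 5 months from November 22, 1975:
month 11 − 5 = 6 → June 1975.
Day 22 is valid in June, giving June 22, 1975.
Advancing 415 days from June 22, 1975:
June has 30 days, so 30 − 22 = 8 days remain after June 22, 1975; 415 − 8 = 407 left.
July 1975 has 31 days: 407 − 31 = 376 left.
August 1975 has 31 days: 376 − 31 = 345 left.
September 1975 has 30 days: 345 − 30 = 315 left.
October 1975 has 31 days: 315 − 31 = 284 left.
November 1975 has 30 days: 284 − 30 = 254 left.
December 1975 has 31 days: 254 − 31 = 223 left.
January 1976 has 31 days: 223 − 31 = 192 left.
February 1976 has 29 days (1976 is a leap year): 192 − 29 = 163 left.
March 1976 has 31 days: 163 − 31 = 132 left.
April 1976 has 30 days: 132 − 30 = 102 left.
May 1976 has 31 days: 102 − 31 = 71 left.
June 1976 has 30 days: 71 − 30 = 41 left.
July 1976 has 31 days: 41 − 31 = 10 left.
10 days into August 1976 → August 10, 1976.

August 10, 1976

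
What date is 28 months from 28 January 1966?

Counting forward 28 months from January 28, 1966.
month 1 + 28 = 29, which is month 5 of year 1968 → May 1968.
Day 28 is valid in May, giving May 28, 1968.

May 28, 1968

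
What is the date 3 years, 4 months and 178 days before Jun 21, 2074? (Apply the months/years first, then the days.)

August 27, 2070

Subtracting 3 years, 4 months and 178 days from June 21, 2074: first the month/year part, then the days.
-3 years → 2071; month 6 − 4 = 2 → February 2071.
Day 21 is valid in February, giving February 21, 2071.
Now subtract 178 days from February 21, 2071.
Going back 21 days from February 21, 2071 reaches the end of the previous month; 178 − 21 = 157 left.
January 2071 has 31 days: 157 − 31 = 126 left.
December 2070 has 31 days: 126 − 31 = 95 left.
November 2070 has 30 days: 95 − 30 = 65 left.
October 2070 has 31 days: 65 − 31 = 34 left.
September 2070 has 30 days: 34 − 30 = 4 left.
August 2070 has 31 days; 31 − 4 = 27 → August 27, 2070.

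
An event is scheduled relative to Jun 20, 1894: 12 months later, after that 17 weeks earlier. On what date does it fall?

February 21, 1895

Adding 12 months from June 20, 1894:
month 6 + 12 = 18, which is month 6 of year 1895 → June 1895.
Day 20 is valid in June, giving June 20, 1895.
Subtracting 17 weeks (= 119 days) from June 20, 1895:
Going back 20 days from June 20, 1895 reaches the end of the previous month; 119 − 20 = 99 left.
May 1895 has 31 days: 99 − 31 = 68 left.
April 1895 has 30 days: 68 − 30 = 38 left.
March 1895 has 31 days: 38 − 31 = 7 left.
February 1895 has 28 days; 28 − 7 = 21 → February 21, 1895.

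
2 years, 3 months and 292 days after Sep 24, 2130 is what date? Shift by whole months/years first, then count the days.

Advancing 2 years, 3 months and 292 days from September 24, 2130: first the month/year part, then the days.
+2 years → 2132; month 9 + 3 = 12 → December 2132.
Day 24 is valid in December, giving December 24, 2132.
Now add 292 days from December 24, 2132.
December has 31 days, so 31 − 24 = 7 days remain after December 24, 2132; 292 − 7 = 285 left.
January 2133 has 31 days: 285 − 31 = 254 left.
February 2133 has 28 days (2133 is not a leap year): 254 − 28 = 226 left.
March 2133 has 31 days: 226 − 31 = 195 left.
April 2133 has 30 days: 195 − 30 = 165 left.
May 2133 has 31 days: 165 − 31 = 134 left.
June 2133 has 30 days: 134 − 30 = 104 left.
July 2133 has 31 days: 104 − 31 = 73 left.
August 2133 has 31 days: 73 − 31 = 42 left.
September 2133 has 30 days: 42 − 30 = 12 left.
12 days into October 2133 → October 12, 2133.

October 12, 2133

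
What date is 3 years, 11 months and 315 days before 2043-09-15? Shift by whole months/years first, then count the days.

December 4, 2038

Subtracting 3 years, 11 months and 315 days from September 15, 2043: first the month/year part, then the days.
-3 years → 2040; month 9 − 11 = -2, which is month 10 of year 2039 → October 2039.
Day 15 is valid in October, giving October 15, 2039.
Now subtract 315 days from October 15, 2039.
Going back 15 days from October 15, 2039 reaches the end of the previous month; 315 − 15 = 300 left.
September 2039 has 30 days: 300 − 30 = 270 left.
August 2039 has 31 days: 270 − 31 = 239 left.
July 2039 has 31 days: 239 − 31 = 208 left.
June 2039 has 30 days: 208 − 30 = 178 left.
May 2039 has 31 days: 178 − 31 = 147 left.
April 2039 has 30 days: 147 − 30 = 117 left.
March 2039 has 31 days: 117 − 31 = 86 left.
February 2039 has 28 days (2039 is not a leap year): 86 − 28 = 58 left.
January 2039 has 31 days: 58 − 31 = 27 left.
December 2038 has 31 days; 31 − 27 = 4 → December 4, 2038.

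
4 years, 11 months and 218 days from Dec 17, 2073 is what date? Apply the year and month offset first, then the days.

Counting forward 4 years, 11 months and 218 days from December 17, 2073: first the month/year part, then the days.
+4 years → 2077; month 12 + 11 = 23, which is month 11 of year 2078 → November 2078.
Day 17 is valid in November, giving November 17, 2078.
Now add 218 days from November 17, 2078.
November has 30 days, so 30 − 17 = 13 days remain after November 17, 2078; 218 − 13 = 205 left.
December 2078 has 31 days: 205 − 31 = 174 left.
January 2079 has 31 days: 174 − 31 = 143 left.
February 2079 has 28 days (2079 is not a leap year): 143 − 28 = 115 left.
March 2079 has 31 days: 115 − 31 = 84 left.
April 2079 has 30 days: 84 − 30 = 54 left.
May 2079 has 31 days: 54 − 31 = 23 left.
23 days into June 2079 → June 23, 2079.

June 23, 2079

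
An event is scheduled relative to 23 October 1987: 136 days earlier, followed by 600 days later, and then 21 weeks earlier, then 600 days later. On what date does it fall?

April 27, 1990

Counting back 136 days from October 23, 1987:
Going back 23 days from October 23, 1987 reaches the end of the previous month; 136 − 23 = 113 left.
September 1987 has 30 days: 113 − 30 = 83 left.
August 1987 has 31 days: 83 − 31 = 52 left.
July 1987 has 31 days: 52 − 31 = 21 left.
June 1987 has 30 days; 30 − 21 = 9 → June 9, 1987.
Counting forward 600 days from June 9, 1987:
June has 30 days, so 30 − 9 = 21 days remain after June 9, 1987; 600 − 21 = 579 left.
July 1987 has 31 days: 579 − 31 = 548 left.
August 1987 has 31 days: 548 − 31 = 517 left.
September 1987 has 30 days: 517 − 30 = 487 left.
October 1987 has 31 days: 487 − 31 = 456 left.
November 1987 has 30 days: 456 − 30 = 426 left.
December 1987 has 31 days: 426 − 31 = 395 left.
January 1988 has 31 days: 395 − 31 = 364 left.
February 1988 has 29 days (1988 is a leap year): 364 − 29 = 335 left.
March 1988 has 31 days: 335 − 31 = 304 left.
April 1988 has 30 days: 304 − 30 = 274 left.
May 1988 has 31 days: 274 − 31 = 243 left.
June 1988 has 30 days: 243 − 30 = 213 left.
July 1988 has 31 days: 213 − 31 = 182 left.
August 1988 has 31 days: 182 − 31 = 151 left.
September 1988 has 30 days: 151 − 30 = 121 left.
October 1988 has 31 days: 121 − 31 = 90 left.
November 1988 has 30 days: 90 − 30 = 60 left.
December 1988 has 31 days: 60 − 31 = 29 left.
29 days into January 1989 → January 29, 1989.
Subtracting 21 weeks (= 147 days) from January 29, 1989:
Going back 29 days from January 29, 1989 reaches the end of the previous month; 147 − 29 = 118 left.
December 1988 has 31 days: 118 − 31 = 87 left.
November 1988 has 30 days: 87 − 30 = 57 left.
October 1988 has 31 days: 57 − 31 = 26 left.
September 1988 has 30 days; 30 − 26 = 4 → September 4, 1988.
Adding 600 days from September 4, 1988:
September has 30 days, so 30 − 4 = 26 days remain after September 4, 1988; 600 − 26 = 574 left.
October 1988 has 31 days: 574 − 31 = 543 left.
November 1988 has 30 days: 543 − 30 = 513 left.
December 1988 has 31 days: 513 − 31 = 482 left.
January 1989 has 31 days: 482 − 31 = 451 left.
February 1989 has 28 days (1989 is not a leap year): 451 − 28 = 423 left.
March 1989 has 31 days: 423 − 31 = 392 left.
April 1989 has 30 days: 392 − 30 = 362 left.
May 1989 has 31 days: 362 − 31 = 331 left.
June 1989 has 30 days: 331 − 30 = 301 left.
July 1989 has 31 days: 301 − 31 = 270 left.
August 1989 has 31 days: 270 − 31 = 239 left.
September 1989 has 30 days: 239 − 30 = 209 left.
October 1989 has 31 days: 209 − 31 = 178 left.
November 1989 has 30 days: 178 − 30 = 148 left.
December 1989 has 31 days: 148 − 31 = 117 left.
January 1990 has 31 days: 117 − 31 = 86 left.
February 1990 has 28 days (1990 is not a leap year): 86 − 28 = 58 left.
March 1990 has 31 days: 58 − 31 = 27 left.
27 days into April 1990 → April 27, 1990.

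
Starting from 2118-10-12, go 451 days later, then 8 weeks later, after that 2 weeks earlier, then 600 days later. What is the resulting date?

Advancing 451 days from October 12, 2118:
October has 31 days, so 31 − 12 = 19 days remain after October 12, 2118; 451 − 19 = 432 left.
November 2118 has 30 days: 432 − 30 = 402 left.
December 2118 has 31 days: 402 − 31 = 371 left.
January 2119 has 31 days: 371 − 31 = 340 left.
February 2119 has 28 days (2119 is not a leap year): 340 − 28 = 312 left.
March 2119 has 31 days: 312 − 31 = 281 left.
April 2119 has 30 days: 281 − 30 = 251 left.
May 2119 has 31 days: 251 − 31 = 220 left.
June 2119 has 30 days: 220 − 30 = 190 left.
July 2119 has 31 days: 190 − 31 = 159 left.
August 2119 has 31 days: 159 − 31 = 128 left.
September 2119 has 30 days: 128 − 30 = 98 left.
October 2119 has 31 days: 98 − 31 = 67 left.
November 2119 has 30 days: 67 − 30 = 37 left.
December 2119 has 31 days: 37 − 31 = 6 left.
6 days into January 2120 → January 6, 2120.
Counting forward 8 weeks (= 56 days) from January 6, 2120:
January has 31 days, so 31 − 6 = 25 days remain after January 6, 2120; 56 − 25 = 31 left.
February 2120 has 29 days (2120 is a leap year): 31 − 29 = 2 left.
2 days into March 2120 → March 2, 2120.
Going back 2 weeks (= 14 days) from March 2, 2120:
Going back 2 days from March 2, 2120 reaches the end of the previous month; 14 − 2 = 12 left.
February 2120 has 29 days; 29 − 12 = 17 → February 17, 2120.
Counting forward 600 days from February 17, 2120:
February has 29 days, so 29 − 17 = 12 days remain after February 17, 2120; 600 − 12 = 588 left.
March 2120 has 31 days: 588 − 31 = 557 left.
April 2120 has 30 days: 557 − 30 = 527 left.
May 2120 has 31 days: 527 − 31 = 496 left.
June 2120 has 30 days: 496 − 30 = 466 left.
July 2120 has 31 days: 466 − 31 = 435 left.
August 2120 has 31 days: 435 − 31 = 404 left.
September 2120 has 30 days: 404 − 30 = 374 left.
October 2120 has 31 days: 374 − 31 = 343 left.
November 2120 has 30 days: 343 − 30 = 313 left.
December 2120 has 31 days: 313 − 31 = 282 left.
January 2121 has 31 days: 282 − 31 = 251 left.
February 2121 has 28 days (2121 is not a leap year): 251 − 28 = 223 left.
March 2121 has 31 days: 223 − 31 = 192 left.
April 2121 has 30 days: 192 − 30 = 162 left.
May 2121 has 31 days: 162 − 31 = 131 left.
June 2121 has 30 days: 131 − 30 = 101 left.
July 2121 has 31 days: 101 − 31 = 70 left.
August 2121 has 31 days: 70 − 31 = 39 left.
September 2121 has 30 days: 39 − 30 = 9 left.
9 days into October 2121 → October 9, 2121.

October 9, 2121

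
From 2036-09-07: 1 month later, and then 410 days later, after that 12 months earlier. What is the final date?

November 21, 2036

Adding 1 month from September 7, 2036:
month 9 + 1 = 10 → October 2036.
Day 7 is valid in October, giving October 7, 2036.
Adding 410 days from October 7, 2036:
October has 31 days, so 31 − 7 = 24 days remain after October 7, 2036; 410 − 24 = 386 left.
November 2036 has 30 days: 386 − 30 = 356 left.
December 2036 has 31 days: 356 − 31 = 325 left.
January 2037 has 31 days: 325 − 31 = 294 left.
February 2037 has 28 days (2037 is not a leap year): 294 − 28 = 266 left.
March 2037 has 31 days: 266 − 31 = 235 left.
April 2037 has 30 days: 235 − 30 = 205 left.
May 2037 has 31 days: 205 − 31 = 174 left.
June 2037 has 30 days: 174 − 30 = 144 left.
July 2037 has 31 days: 144 − 31 = 113 left.
August 2037 has 31 days: 113 − 31 = 82 left.
September 2037 has 30 days: 82 − 30 = 52 left.
October 2037 has 31 days: 52 − 31 = 21 left.
21 days into November 2037 → November 21, 2037.
Subtracting 12 months from November 21, 2037:
month 11 − 12 = -1, which is month 11 of year 2036 → November 2036.
Day 21 is valid in November, giving November 21, 2036.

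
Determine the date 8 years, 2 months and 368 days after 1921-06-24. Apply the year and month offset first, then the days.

August 27, 1930

Adding 8 years, 2 months and 368 days from June 24, 1921: first the month/year part, then the days.
+8 years → 1929; month 6 + 2 = 8 → August 1929.
Day 24 is valid in August, giving August 24, 1929.
Now add 368 days from August 24, 1929.
August has 31 days, so 31 − 24 = 7 days remain after August 24, 1929; 368 − 7 = 361 left.
September 1929 has 30 days: 361 − 30 = 331 left.
October 1929 has 31 days: 331 − 31 = 300 left.
November 1929 has 30 days: 300 − 30 = 270 left.
December 1929 has 31 days: 270 − 31 = 239 left.
January 1930 has 31 days: 239 − 31 = 208 left.
February 1930 has 28 days (1930 is not a leap year): 208 − 28 = 180 left.
March 1930 has 31 days: 180 − 31 = 149 left.
April 1930 has 30 days: 149 − 30 = 119 left.
May 1930 has 31 days: 119 − 31 = 88 left.
June 1930 has 30 days: 88 − 30 = 58 left.
July 1930 has 31 days: 58 − 31 = 27 left.
27 days into August 1930 → August 27, 1930.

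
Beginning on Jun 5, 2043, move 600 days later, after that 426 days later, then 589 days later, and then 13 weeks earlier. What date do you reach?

Adding 600 days from June 5, 2043:
June has 30 days, so 30 − 5 = 25 days remain after June 5, 2043; 600 − 25 = 575 left.
July 2043 has 31 days: 575 − 31 = 544 left.
August 2043 has 31 days: 544 − 31 = 513 left.
September 2043 has 30 days: 513 − 30 = 483 left.
October 2043 has 31 days: 483 − 31 = 452 left.
November 2043 has 30 days: 452 − 30 = 422 left.
December 2043 has 31 days: 422 − 31 = 391 left.
January 2044 has 31 days: 391 − 31 = 360 left.
February 2044 has 29 days (2044 is a leap year): 360 − 29 = 331 left.
March 2044 has 31 days: 331 − 31 = 300 left.
April 2044 has 30 days: 300 − 30 = 270 left.
May 2044 has 31 days: 270 − 31 = 239 left.
June 2044 has 30 days: 239 − 30 = 209 left.
July 2044 has 31 days: 209 − 31 = 178 left.
August 2044 has 31 days: 178 − 31 = 147 left.
September 2044 has 30 days: 147 − 30 = 117 left.
October 2044 has 31 days: 117 − 31 = 86 left.
November 2044 has 30 days: 86 − 30 = 56 left.
December 2044 has 31 days: 56 − 31 = 25 left.
25 days into January 2045 → January 25, 2045.
Counting forward 426 days from January 25, 2045:
January has 31 days, so 31 − 25 = 6 days remain after January 25, 2045; 426 − 6 = 420 left.
February 2045 has 28 days (2045 is not a leap year): 420 − 28 = 392 left.
March 2045 has 31 days: 392 − 31 = 361 left.
April 2045 has 30 days: 361 − 30 = 331 left.
May 2045 has 31 days: 331 − 31 = 300 left.
June 2045 has 30 days: 300 − 30 = 270 left.
July 2045 has 31 days: 270 − 31 = 239 left.
August 2045 has 31 days: 239 − 31 = 208 left.
September 2045 has 30 days: 208 − 30 = 178 left.
October 2045 has 31 days: 178 − 31 = 147 left.
November 2045 has 30 days: 147 − 30 = 117 left.
December 2045 has 31 days: 117 − 31 = 86 left.
January 2046 has 31 days: 86 − 31 = 55 left.
February 2046 has 28 days (2046 is not a leap year): 55 − 28 = 27 left.
27 days into March 2046 → March 27, 2046.
Adding 589 days from March 27, 2046:
March has 31 days, so 31 − 27 = 4 days remain after March 27, 2046; 589 − 4 = 585 left.
April 2046 has 30 days: 585 − 30 = 555 left.
May 2046 has 31 days: 555 − 31 = 524 left.
June 2046 has 30 days: 524 − 30 = 494 left.
July 2046 has 31 days: 494 − 31 = 463 left.
August 2046 has 31 days: 463 − 31 = 432 left.
September 2046 has 30 days: 432 − 30 = 402 left.
October 2046 has 31 days: 402 − 31 = 371 left.
November 2046 has 30 days: 371 − 30 = 341 left.
December 2046 has 31 days: 341 − 31 = 310 left.
January 2047 has 31 days: 310 − 31 = 279 left.
February 2047 has 28 days (2047 is not a leap year): 279 − 28 = 251 left.
March 2047 has 31 days: 251 − 31 = 220 left.
April 2047 has 30 days: 220 − 30 = 190 left.
May 2047 has 31 days: 190 − 31 = 159 left.
June 2047 has 30 days: 159 − 30 = 129 left.
July 2047 has 31 days: 129 − 31 = 98 left.
August 2047 has 31 days: 98 − 31 = 67 left.
September 2047 has 30 days: 67 − 30 = 37 left.
October 2047 has 31 days: 37 − 31 = 6 left.
6 days into November 2047 → November 6, 2047.
Subtracting 13 weeks (= 91 days) from November 6, 2047:
Going back 6 days from November 6, 2047 reaches the end of the previous month; 91 − 6 = 85 left.
October 2047 has 31 days: 85 − 31 = 54 left.
September 2047 has 30 days: 54 − 30 = 24 left.
August 2047 has 31 days; 31 − 24 = 7 → August 7, 2047.

August 7, 2047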